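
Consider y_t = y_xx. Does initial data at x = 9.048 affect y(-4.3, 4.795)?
Yes, for any finite x. The heat equation has infinite propagation speed, so all initial data affects all points at any t > 0.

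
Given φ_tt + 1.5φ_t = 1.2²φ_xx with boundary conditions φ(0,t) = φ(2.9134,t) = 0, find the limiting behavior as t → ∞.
φ → 0. Damping (γ=1.5) dissipates energy; oscillations decay exponentially.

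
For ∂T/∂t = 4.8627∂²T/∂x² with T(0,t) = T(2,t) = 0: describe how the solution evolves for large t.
T → 0. Heat diffuses out through both boundaries.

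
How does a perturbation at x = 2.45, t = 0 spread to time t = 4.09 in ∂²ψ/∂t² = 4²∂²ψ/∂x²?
Domain of influence: [-13.91, 18.81]. Data at x = 2.45 spreads outward at speed 4.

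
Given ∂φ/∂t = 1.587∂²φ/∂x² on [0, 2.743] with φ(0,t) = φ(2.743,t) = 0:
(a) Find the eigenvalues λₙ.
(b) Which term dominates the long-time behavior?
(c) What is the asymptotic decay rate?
Eigenvalues: λₙ = 1.587n²π²/2.743².
First three modes:
  n=1: λ₁ = 1.587π²/2.743² ≈ 2.082
  n=2: λ₂ = 6.348π²/2.743² ≈ 8.327 (4× faster decay)
  n=3: λ₃ = 14.283π²/2.743² ≈ 18.736 (9× faster decay)
As t → ∞, higher modes decay exponentially faster. The n=1 mode dominates: φ ~ c₁ sin(πx/2.743) e^{-λ₁t}.
Decay rate: λ₁ = 1.587π²/2.743² ≈ 2.082.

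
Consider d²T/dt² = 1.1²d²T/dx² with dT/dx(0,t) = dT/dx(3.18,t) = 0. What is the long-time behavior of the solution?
As t → ∞, T oscillates about a mean that drifts linearly in t (generically unbounded; no decay). There is no damping, so the nonconstant modes persist as standing waves (energy conserved, no decay). But with Neumann conditions at both ends the constant mode has eigenvalue 0: the spatial mean M(t) of T satisfies M'' = 0, so M(t) = M(0) + M'(0)·t. Unless the initial velocity has zero mean (∫T_t(x,0)dx = 0), the solution grows linearly in t (unbounded, though not exponentially); if it does have zero mean, the solution stays bounded and simply oscillates.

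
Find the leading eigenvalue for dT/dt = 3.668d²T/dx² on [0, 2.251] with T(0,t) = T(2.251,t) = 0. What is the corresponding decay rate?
Eigenvalues: λₙ = 3.668n²π²/2.251².
First three modes:
  n=1: λ₁ = 3.668π²/2.251² ≈ 7.145
  n=2: λ₂ = 14.672π²/2.251² ≈ 28.578 (4× faster decay)
  n=3: λ₃ = 33.012π²/2.251² ≈ 64.301 (9× faster decay)
As t → ∞, higher modes decay exponentially faster. The n=1 mode dominates: T ~ c₁ sin(πx/2.251) e^{-λ₁t}.
Decay rate: λ₁ = 3.668π²/2.251² ≈ 7.145.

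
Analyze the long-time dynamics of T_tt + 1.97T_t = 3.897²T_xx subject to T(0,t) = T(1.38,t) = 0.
Long-time behavior: T → 0. Damping (γ=1.97) dissipates energy; oscillations decay exponentially.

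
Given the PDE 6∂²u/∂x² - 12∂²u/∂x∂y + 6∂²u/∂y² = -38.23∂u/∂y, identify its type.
Rewriting in standard form: 6∂²u/∂x² - 12∂²u/∂x∂y + 6∂²u/∂y² + 38.23∂u/∂y = 0. The second-order coefficients are A = 6, B = -12, C = 6. Since B² - 4AC = 0 = 0, this is a parabolic PDE.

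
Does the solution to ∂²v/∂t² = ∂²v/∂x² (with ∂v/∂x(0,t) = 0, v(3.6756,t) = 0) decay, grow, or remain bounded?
v oscillates (no decay). Energy is conserved; the solution oscillates indefinitely as standing waves.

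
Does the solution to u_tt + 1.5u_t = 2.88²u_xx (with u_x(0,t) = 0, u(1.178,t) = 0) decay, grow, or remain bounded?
u → 0. Damping (γ=1.5) dissipates energy; oscillations decay exponentially.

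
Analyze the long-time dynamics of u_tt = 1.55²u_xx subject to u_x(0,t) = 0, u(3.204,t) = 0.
Long-time behavior: u oscillates (no decay). Energy is conserved; the solution oscillates indefinitely as standing waves.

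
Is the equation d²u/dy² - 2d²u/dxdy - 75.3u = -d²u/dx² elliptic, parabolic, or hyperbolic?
Rewriting in standard form: d²u/dx² - 2d²u/dxdy + d²u/dy² - 75.3u = 0. Computing B² - 4AC with A = 1, B = -2, C = 1: discriminant = 0 (zero). Answer: parabolic.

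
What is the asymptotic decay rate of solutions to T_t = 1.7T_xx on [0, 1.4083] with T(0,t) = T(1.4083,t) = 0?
Eigenvalues: λₙ = 1.7n²π²/1.4083².
First three modes:
  n=1: λ₁ = 1.7π²/1.4083² ≈ 8.46
  n=2: λ₂ = 6.8π²/1.4083² ≈ 33.839 (4× faster decay)
  n=3: λ₃ = 15.3π²/1.4083² ≈ 76.138 (9× faster decay)
As t → ∞, higher modes decay exponentially faster. The n=1 mode dominates: T ~ c₁ sin(πx/1.4083) e^{-λ₁t}.
Decay rate: λ₁ = 1.7π²/1.4083² ≈ 8.46.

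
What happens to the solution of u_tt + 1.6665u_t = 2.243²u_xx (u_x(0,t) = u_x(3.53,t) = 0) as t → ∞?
u → constant (steady state). Damping (γ=1.6665) dissipates the nonconstant modes; with Neumann BCs the spatial average obeys M''+γM'=0 and tends to a finite limit.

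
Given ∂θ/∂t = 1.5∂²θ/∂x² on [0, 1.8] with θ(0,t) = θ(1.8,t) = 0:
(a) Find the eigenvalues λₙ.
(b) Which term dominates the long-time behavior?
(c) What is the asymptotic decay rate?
Eigenvalues: λₙ = 1.5n²π²/1.8².
First three modes:
  n=1: λ₁ = 1.5π²/1.8² ≈ 4.569
  n=2: λ₂ = 6π²/1.8² ≈ 18.277 (4× faster decay)
  n=3: λ₃ = 13.5π²/1.8² ≈ 41.123 (9× faster decay)
As t → ∞, higher modes decay exponentially faster. The n=1 mode dominates: θ ~ c₁ sin(πx/1.8) e^{-λ₁t}.
Decay rate: λ₁ = 1.5π²/1.8² ≈ 4.569.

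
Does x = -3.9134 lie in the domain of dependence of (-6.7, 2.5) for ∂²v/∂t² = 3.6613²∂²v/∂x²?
Yes. The domain of dependence is [-15.85325, 2.45325], and -3.9134 ∈ [-15.85325, 2.45325].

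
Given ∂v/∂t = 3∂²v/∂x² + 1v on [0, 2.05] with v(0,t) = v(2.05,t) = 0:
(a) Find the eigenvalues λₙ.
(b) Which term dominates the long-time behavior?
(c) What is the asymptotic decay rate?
Eigenvalues: λₙ = 3n²π²/2.05² - 1.
First three modes:
  n=1: λ₁ = 3π²/2.05² - 1 ≈ 6.046
  n=2: λ₂ = 12π²/2.05² - 1 ≈ 27.182
  n=3: λ₃ = 27π²/2.05² - 1 ≈ 62.41
Since 3π²/2.05² ≈ 7.046 > 1, all λₙ > 0.
The n=1 mode decays slowest → dominates as t → ∞.
Asymptotic: v ~ c₁ sin(πx/2.05) e^{-λ₁t} with decay rate λ₁ ≈ 6.046.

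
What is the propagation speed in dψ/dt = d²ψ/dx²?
Infinite. The heat equation is parabolic, not hyperbolic, so disturbances propagate instantly.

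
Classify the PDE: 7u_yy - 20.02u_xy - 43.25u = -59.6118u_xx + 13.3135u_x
Rewriting in standard form: 59.6118u_xx - 20.02u_xy + 7u_yy - 13.3135u_x - 43.25u = 0. A = 59.6118, B = -20.02, C = 7. Discriminant B² - 4AC = -1268.33. Since -1268.33 < 0, elliptic.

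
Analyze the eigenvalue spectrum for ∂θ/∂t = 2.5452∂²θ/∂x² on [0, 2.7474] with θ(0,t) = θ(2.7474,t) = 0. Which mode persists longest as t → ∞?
Eigenvalues: λₙ = 2.5452n²π²/2.7474².
First three modes:
  n=1: λ₁ = 2.5452π²/2.7474² ≈ 3.328
  n=2: λ₂ = 10.1808π²/2.7474² ≈ 13.312 (4× faster decay)
  n=3: λ₃ = 22.9068π²/2.7474² ≈ 29.952 (9× faster decay)
As t → ∞, higher modes decay exponentially faster. The n=1 mode dominates: θ ~ c₁ sin(πx/2.7474) e^{-λ₁t}.
Decay rate: λ₁ = 2.5452π²/2.7474² ≈ 3.328.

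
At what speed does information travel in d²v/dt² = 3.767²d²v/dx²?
Speed = 3.767. Information travels along characteristics x = x₀ ± 3.767t.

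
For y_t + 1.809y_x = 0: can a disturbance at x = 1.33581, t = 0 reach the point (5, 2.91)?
No. Only data at x = -0.26419 affects (5, 2.91). Advection has one-way propagation along characteristics.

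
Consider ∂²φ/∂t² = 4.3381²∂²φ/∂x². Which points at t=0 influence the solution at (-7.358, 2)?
Domain of dependence: [-16.0342, 1.3182]. Signals travel at speed 4.3381, so data within |x - -7.358| ≤ 4.3381·2 = 8.6762 can reach the point.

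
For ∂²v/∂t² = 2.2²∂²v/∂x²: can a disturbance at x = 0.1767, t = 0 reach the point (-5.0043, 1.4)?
No. The domain of dependence is [-8.0843, -1.9243], and 0.1767 is outside this interval.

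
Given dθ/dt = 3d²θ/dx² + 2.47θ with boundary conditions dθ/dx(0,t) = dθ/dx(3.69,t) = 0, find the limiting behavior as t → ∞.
θ grows unboundedly. With Neumann BCs the constant mode has diffusion eigenvalue 0, so any r > 0 makes it grow like e^(2.47t); solution grows exponentially.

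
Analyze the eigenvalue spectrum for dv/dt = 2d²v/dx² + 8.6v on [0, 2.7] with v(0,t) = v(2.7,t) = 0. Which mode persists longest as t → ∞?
Eigenvalues: λₙ = 2n²π²/2.7² - 8.6.
First three modes:
  n=1: λ₁ = 2π²/2.7² - 8.6 ≈ -5.892
  n=2: λ₂ = 8π²/2.7² - 8.6 ≈ 2.231
  n=3: λ₃ = 18π²/2.7² - 8.6 ≈ 15.769
Since 2π²/2.7² ≈ 2.708 < 8.6, λ₁ < 0.
The n=1 mode grows fastest (−λₙ is largest for n=1) → dominates.
Asymptotic: v ~ c₁ sin(πx/2.7) e^{5.892t} (exponential growth at rate −λ₁ ≈ 5.892).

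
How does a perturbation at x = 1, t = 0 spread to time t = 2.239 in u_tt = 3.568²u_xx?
Domain of influence: [-6.988752, 8.988752]. Data at x = 1 spreads outward at speed 3.568.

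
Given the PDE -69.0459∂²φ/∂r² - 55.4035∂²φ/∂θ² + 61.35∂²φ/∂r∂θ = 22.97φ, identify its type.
Rewriting in standard form: -69.0459∂²φ/∂r² + 61.35∂²φ/∂r∂θ - 55.4035∂²φ/∂θ² - 22.97φ = 0. The second-order coefficients are A = -69.0459, B = 61.35, C = -55.4035. Since B² - 4AC = -11537.7155826 < 0, this is an elliptic PDE.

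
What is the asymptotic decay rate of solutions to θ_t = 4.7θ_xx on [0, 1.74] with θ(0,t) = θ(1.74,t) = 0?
Eigenvalues: λₙ = 4.7n²π²/1.74².
First three modes:
  n=1: λ₁ = 4.7π²/1.74² ≈ 15.321
  n=2: λ₂ = 18.8π²/1.74² ≈ 61.286 (4× faster decay)
  n=3: λ₃ = 42.3π²/1.74² ≈ 137.893 (9× faster decay)
As t → ∞, higher modes decay exponentially faster. The n=1 mode dominates: θ ~ c₁ sin(πx/1.74) e^{-λ₁t}.
Decay rate: λ₁ = 4.7π²/1.74² ≈ 15.321.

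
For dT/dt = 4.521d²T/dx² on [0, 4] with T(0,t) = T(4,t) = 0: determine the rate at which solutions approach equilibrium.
Eigenvalues: λₙ = 4.521n²π²/4².
First three modes:
  n=1: λ₁ = 4.521π²/4² ≈ 2.789
  n=2: λ₂ = 18.084π²/4² ≈ 11.155 (4× faster decay)
  n=3: λ₃ = 40.689π²/4² ≈ 25.099 (9× faster decay)
As t → ∞, higher modes decay exponentially faster. The n=1 mode dominates: T ~ c₁ sin(πx/4) e^{-λ₁t}.
Decay rate: λ₁ = 4.521π²/4² ≈ 2.789.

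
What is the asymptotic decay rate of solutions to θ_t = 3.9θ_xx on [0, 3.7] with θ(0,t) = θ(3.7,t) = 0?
Eigenvalues: λₙ = 3.9n²π²/3.7².
First three modes:
  n=1: λ₁ = 3.9π²/3.7² ≈ 2.812
  n=2: λ₂ = 15.6π²/3.7² ≈ 11.247 (4× faster decay)
  n=3: λ₃ = 35.1π²/3.7² ≈ 25.305 (9× faster decay)
As t → ∞, higher modes decay exponentially faster. The n=1 mode dominates: θ ~ c₁ sin(πx/3.7) e^{-λ₁t}.
Decay rate: λ₁ = 3.9π²/3.7² ≈ 2.812.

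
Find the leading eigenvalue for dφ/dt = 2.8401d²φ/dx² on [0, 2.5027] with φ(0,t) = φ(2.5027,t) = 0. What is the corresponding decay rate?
Eigenvalues: λₙ = 2.8401n²π²/2.5027².
First three modes:
  n=1: λ₁ = 2.8401π²/2.5027² ≈ 4.475
  n=2: λ₂ = 11.3604π²/2.5027² ≈ 17.901 (4× faster decay)
  n=3: λ₃ = 25.5609π²/2.5027² ≈ 40.277 (9× faster decay)
As t → ∞, higher modes decay exponentially faster. The n=1 mode dominates: φ ~ c₁ sin(πx/2.5027) e^{-λ₁t}.
Decay rate: λ₁ = 2.8401π²/2.5027² ≈ 4.475.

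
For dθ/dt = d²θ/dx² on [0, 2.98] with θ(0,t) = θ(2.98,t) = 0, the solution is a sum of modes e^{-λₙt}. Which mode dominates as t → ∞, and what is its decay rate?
Eigenvalues: λₙ = n²π²/2.98².
First three modes:
  n=1: λ₁ = π²/2.98² ≈ 1.111
  n=2: λ₂ = 4π²/2.98² ≈ 4.446 (4× faster decay)
  n=3: λ₃ = 9π²/2.98² ≈ 10.003 (9× faster decay)
As t → ∞, higher modes decay exponentially faster. The n=1 mode dominates: θ ~ c₁ sin(πx/2.98) e^{-λ₁t}.
Decay rate: λ₁ = π²/2.98² ≈ 1.111.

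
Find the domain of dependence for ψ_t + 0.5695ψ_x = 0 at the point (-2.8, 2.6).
A single point: x = -4.2807. The characteristic through (-2.8, 2.6) is x - 0.5695t = const, so x = -2.8 - 0.5695·2.6 = -4.2807.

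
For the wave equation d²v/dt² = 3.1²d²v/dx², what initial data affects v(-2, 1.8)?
Domain of dependence: [-7.58, 3.58]. Signals travel at speed 3.1, so data within |x - -2| ≤ 3.1·1.8 = 5.58 can reach the point.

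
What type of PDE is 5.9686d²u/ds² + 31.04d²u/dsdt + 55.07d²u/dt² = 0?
With A = 5.9686, B = 31.04, C = 55.07, the discriminant is -351.281608. This is an elliptic PDE.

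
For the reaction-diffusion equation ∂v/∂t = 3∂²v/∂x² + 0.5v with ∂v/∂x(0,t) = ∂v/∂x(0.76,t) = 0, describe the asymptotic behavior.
v grows unboundedly. With Neumann BCs the constant mode has diffusion eigenvalue 0, so any r > 0 makes it grow like e^(0.5t); solution grows exponentially.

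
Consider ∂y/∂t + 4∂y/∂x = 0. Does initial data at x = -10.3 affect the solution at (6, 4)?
No. Only data at x = -10 affects (6, 4). Advection has one-way propagation along characteristics.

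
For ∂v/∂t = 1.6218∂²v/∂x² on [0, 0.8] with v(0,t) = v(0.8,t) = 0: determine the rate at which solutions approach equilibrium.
Eigenvalues: λₙ = 1.6218n²π²/0.8².
First three modes:
  n=1: λ₁ = 1.6218π²/0.8² ≈ 25.01
  n=2: λ₂ = 6.4872π²/0.8² ≈ 100.041 (4× faster decay)
  n=3: λ₃ = 14.5962π²/0.8² ≈ 225.092 (9× faster decay)
As t → ∞, higher modes decay exponentially faster. The n=1 mode dominates: v ~ c₁ sin(πx/0.8) e^{-λ₁t}.
Decay rate: λ₁ = 1.6218π²/0.8² ≈ 25.01.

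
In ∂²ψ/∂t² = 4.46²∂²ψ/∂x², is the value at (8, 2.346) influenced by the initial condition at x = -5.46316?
No. The domain of dependence is [-2.46316, 18.46316], and -5.46316 is outside this interval.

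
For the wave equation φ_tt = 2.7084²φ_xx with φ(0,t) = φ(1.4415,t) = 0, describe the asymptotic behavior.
φ oscillates (no decay). Energy is conserved; the solution oscillates indefinitely as standing waves.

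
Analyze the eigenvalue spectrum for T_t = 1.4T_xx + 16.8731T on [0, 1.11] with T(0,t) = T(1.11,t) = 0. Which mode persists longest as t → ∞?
Eigenvalues: λₙ = 1.4n²π²/1.11² - 16.8731.
First three modes:
  n=1: λ₁ = 1.4π²/1.11² - 16.8731 ≈ -5.659
  n=2: λ₂ = 5.6π²/1.11² - 16.8731 ≈ 27.985
  n=3: λ₃ = 12.6π²/1.11² - 16.8731 ≈ 84.058
Since 1.4π²/1.11² ≈ 11.215 < 16.8731, λ₁ < 0.
The n=1 mode grows fastest (−λₙ is largest for n=1) → dominates.
Asymptotic: T ~ c₁ sin(πx/1.11) e^{5.659t} (exponential growth at rate −λ₁ ≈ 5.659).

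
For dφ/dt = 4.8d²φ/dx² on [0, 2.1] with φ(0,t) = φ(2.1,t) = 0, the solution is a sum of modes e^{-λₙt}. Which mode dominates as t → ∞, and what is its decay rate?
Eigenvalues: λₙ = 4.8n²π²/2.1².
First three modes:
  n=1: λ₁ = 4.8π²/2.1² ≈ 10.742
  n=2: λ₂ = 19.2π²/2.1² ≈ 42.97 (4× faster decay)
  n=3: λ₃ = 43.2π²/2.1² ≈ 96.682 (9× faster decay)
As t → ∞, higher modes decay exponentially faster. The n=1 mode dominates: φ ~ c₁ sin(πx/2.1) e^{-λ₁t}.
Decay rate: λ₁ = 4.8π²/2.1² ≈ 10.742.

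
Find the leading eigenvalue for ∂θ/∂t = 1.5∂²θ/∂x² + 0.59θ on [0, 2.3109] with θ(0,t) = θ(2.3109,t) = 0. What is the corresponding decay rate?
Eigenvalues: λₙ = 1.5n²π²/2.3109² - 0.59.
First three modes:
  n=1: λ₁ = 1.5π²/2.3109² - 0.59 ≈ 2.182
  n=2: λ₂ = 6π²/2.3109² - 0.59 ≈ 10.499
  n=3: λ₃ = 13.5π²/2.3109² - 0.59 ≈ 24.36
Since 1.5π²/2.3109² ≈ 2.772 > 0.59, all λₙ > 0.
The n=1 mode decays slowest → dominates as t → ∞.
Asymptotic: θ ~ c₁ sin(πx/2.3109) e^{-λ₁t} with decay rate λ₁ ≈ 2.182.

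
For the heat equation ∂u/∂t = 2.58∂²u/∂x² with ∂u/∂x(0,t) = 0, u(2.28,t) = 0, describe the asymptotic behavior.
u → 0. Heat escapes through the Dirichlet boundary.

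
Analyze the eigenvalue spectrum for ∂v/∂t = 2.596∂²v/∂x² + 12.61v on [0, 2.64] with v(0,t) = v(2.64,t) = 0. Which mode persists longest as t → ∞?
Eigenvalues: λₙ = 2.596n²π²/2.64² - 12.61.
First three modes:
  n=1: λ₁ = 2.596π²/2.64² - 12.61 ≈ -8.934
  n=2: λ₂ = 10.384π²/2.64² - 12.61 ≈ 2.095
  n=3: λ₃ = 23.364π²/2.64² - 12.61 ≈ 20.476
Since 2.596π²/2.64² ≈ 3.676 < 12.61, λ₁ < 0.
The n=1 mode grows fastest (−λₙ is largest for n=1) → dominates.
Asymptotic: v ~ c₁ sin(πx/2.64) e^{8.934t} (exponential growth at rate −λ₁ ≈ 8.934).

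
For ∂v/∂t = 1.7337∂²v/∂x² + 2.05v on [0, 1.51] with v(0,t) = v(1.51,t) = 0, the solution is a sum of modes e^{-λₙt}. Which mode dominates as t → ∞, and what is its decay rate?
Eigenvalues: λₙ = 1.7337n²π²/1.51² - 2.05.
First three modes:
  n=1: λ₁ = 1.7337π²/1.51² - 2.05 ≈ 5.454
  n=2: λ₂ = 6.9348π²/1.51² - 2.05 ≈ 27.968
  n=3: λ₃ = 15.6033π²/1.51² - 2.05 ≈ 65.49
Since 1.7337π²/1.51² ≈ 7.504 > 2.05, all λₙ > 0.
The n=1 mode decays slowest → dominates as t → ∞.
Asymptotic: v ~ c₁ sin(πx/1.51) e^{-λ₁t} with decay rate λ₁ ≈ 5.454.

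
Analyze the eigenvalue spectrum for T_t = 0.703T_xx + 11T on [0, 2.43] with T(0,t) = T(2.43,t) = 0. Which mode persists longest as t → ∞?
Eigenvalues: λₙ = 0.703n²π²/2.43² - 11.
First three modes:
  n=1: λ₁ = 0.703π²/2.43² - 11 ≈ -9.825
  n=2: λ₂ = 2.812π²/2.43² - 11 ≈ -6.3
  n=3: λ₃ = 6.327π²/2.43² - 11 ≈ -0.425
Since 0.703π²/2.43² ≈ 1.175 < 11, λ₁ < 0.
The n=1 mode grows fastest (−λₙ is largest for n=1) → dominates.
Asymptotic: T ~ c₁ sin(πx/2.43) e^{9.825t} (exponential growth at rate −λ₁ ≈ 9.825).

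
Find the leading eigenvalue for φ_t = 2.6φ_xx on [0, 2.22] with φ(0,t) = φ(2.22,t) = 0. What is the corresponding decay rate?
Eigenvalues: λₙ = 2.6n²π²/2.22².
First three modes:
  n=1: λ₁ = 2.6π²/2.22² ≈ 5.207
  n=2: λ₂ = 10.4π²/2.22² ≈ 20.827 (4× faster decay)
  n=3: λ₃ = 23.4π²/2.22² ≈ 46.861 (9× faster decay)
As t → ∞, higher modes decay exponentially faster. The n=1 mode dominates: φ ~ c₁ sin(πx/2.22) e^{-λ₁t}.
Decay rate: λ₁ = 2.6π²/2.22² ≈ 5.207.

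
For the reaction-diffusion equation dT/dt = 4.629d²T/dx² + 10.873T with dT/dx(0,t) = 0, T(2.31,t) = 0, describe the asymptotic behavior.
T grows unboundedly. Reaction dominates diffusion (r=10.873 > κπ²/(4L²)≈2.14); solution grows exponentially.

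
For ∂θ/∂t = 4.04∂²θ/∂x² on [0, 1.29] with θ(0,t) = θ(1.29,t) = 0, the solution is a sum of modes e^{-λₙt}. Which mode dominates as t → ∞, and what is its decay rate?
Eigenvalues: λₙ = 4.04n²π²/1.29².
First three modes:
  n=1: λ₁ = 4.04π²/1.29² ≈ 23.961
  n=2: λ₂ = 16.16π²/1.29² ≈ 95.843 (4× faster decay)
  n=3: λ₃ = 36.36π²/1.29² ≈ 215.647 (9× faster decay)
As t → ∞, higher modes decay exponentially faster. The n=1 mode dominates: θ ~ c₁ sin(πx/1.29) e^{-λ₁t}.
Decay rate: λ₁ = 4.04π²/1.29² ≈ 23.961.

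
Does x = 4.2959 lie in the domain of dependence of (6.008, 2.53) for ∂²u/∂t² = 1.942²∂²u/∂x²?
Yes. The domain of dependence is [1.09474, 10.92126], and 4.2959 ∈ [1.09474, 10.92126].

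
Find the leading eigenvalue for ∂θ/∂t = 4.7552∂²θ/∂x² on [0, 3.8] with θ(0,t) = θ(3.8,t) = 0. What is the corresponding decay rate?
Eigenvalues: λₙ = 4.7552n²π²/3.8².
First three modes:
  n=1: λ₁ = 4.7552π²/3.8² ≈ 3.25
  n=2: λ₂ = 19.0208π²/3.8² ≈ 13.001 (4× faster decay)
  n=3: λ₃ = 42.7968π²/3.8² ≈ 29.251 (9× faster decay)
As t → ∞, higher modes decay exponentially faster. The n=1 mode dominates: θ ~ c₁ sin(πx/3.8) e^{-λ₁t}.
Decay rate: λ₁ = 4.7552π²/3.8² ≈ 3.25.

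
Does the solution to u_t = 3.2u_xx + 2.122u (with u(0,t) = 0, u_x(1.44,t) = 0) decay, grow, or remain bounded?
u → 0. Diffusion dominates reaction (r=2.122 < κπ²/(4L²)≈3.81); solution decays.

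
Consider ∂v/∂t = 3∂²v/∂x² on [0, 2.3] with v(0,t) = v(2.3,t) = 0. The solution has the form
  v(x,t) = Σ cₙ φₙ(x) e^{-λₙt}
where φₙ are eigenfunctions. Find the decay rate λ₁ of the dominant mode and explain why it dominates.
Eigenvalues: λₙ = 3n²π²/2.3².
First three modes:
  n=1: λ₁ = 3π²/2.3² ≈ 5.597
  n=2: λ₂ = 12π²/2.3² ≈ 22.389 (4× faster decay)
  n=3: λ₃ = 27π²/2.3² ≈ 50.374 (9× faster decay)
As t → ∞, higher modes decay exponentially faster. The n=1 mode dominates: v ~ c₁ sin(πx/2.3) e^{-λ₁t}.
Decay rate: λ₁ = 3π²/2.3² ≈ 5.597.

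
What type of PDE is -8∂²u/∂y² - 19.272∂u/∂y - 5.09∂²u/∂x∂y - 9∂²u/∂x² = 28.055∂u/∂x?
Rewriting in standard form: -9∂²u/∂x² - 5.09∂²u/∂x∂y - 8∂²u/∂y² - 28.055∂u/∂x - 19.272∂u/∂y = 0. With A = -9, B = -5.09, C = -8, the discriminant is -262.0919. This is an elliptic PDE.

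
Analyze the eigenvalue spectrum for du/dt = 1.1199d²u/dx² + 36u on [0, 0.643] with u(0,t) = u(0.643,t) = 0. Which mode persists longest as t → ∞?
Eigenvalues: λₙ = 1.1199n²π²/0.643² - 36.
First three modes:
  n=1: λ₁ = 1.1199π²/0.643² - 36 ≈ -9.266
  n=2: λ₂ = 4.4796π²/0.643² - 36 ≈ 70.934
  n=3: λ₃ = 10.0791π²/0.643² - 36 ≈ 204.602
Since 1.1199π²/0.643² ≈ 26.734 < 36, λ₁ < 0.
The n=1 mode grows fastest (−λₙ is largest for n=1) → dominates.
Asymptotic: u ~ c₁ sin(πx/0.643) e^{9.266t} (exponential growth at rate −λ₁ ≈ 9.266).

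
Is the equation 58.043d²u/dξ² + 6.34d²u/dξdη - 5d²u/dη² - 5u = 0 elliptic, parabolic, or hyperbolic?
Computing B² - 4AC with A = 58.043, B = 6.34, C = -5: discriminant = 1201.0556 (positive). Answer: hyperbolic.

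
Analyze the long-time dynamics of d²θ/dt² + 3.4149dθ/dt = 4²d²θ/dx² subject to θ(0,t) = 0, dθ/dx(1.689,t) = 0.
Long-time behavior: θ → 0. Damping (γ=3.4149) dissipates energy; oscillations decay exponentially.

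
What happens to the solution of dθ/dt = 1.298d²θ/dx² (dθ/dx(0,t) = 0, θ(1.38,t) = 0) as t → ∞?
θ → 0. Heat escapes through the Dirichlet boundary.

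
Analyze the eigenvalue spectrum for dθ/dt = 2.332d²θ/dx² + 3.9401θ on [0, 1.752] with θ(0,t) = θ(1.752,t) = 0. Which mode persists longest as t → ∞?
Eigenvalues: λₙ = 2.332n²π²/1.752² - 3.9401.
First three modes:
  n=1: λ₁ = 2.332π²/1.752² - 3.9401 ≈ 3.558
  n=2: λ₂ = 9.328π²/1.752² - 3.9401 ≈ 26.053
  n=3: λ₃ = 20.988π²/1.752² - 3.9401 ≈ 63.544
Since 2.332π²/1.752² ≈ 7.498 > 3.9401, all λₙ > 0.
The n=1 mode decays slowest → dominates as t → ∞.
Asymptotic: θ ~ c₁ sin(πx/1.752) e^{-λ₁t} with decay rate λ₁ ≈ 3.558.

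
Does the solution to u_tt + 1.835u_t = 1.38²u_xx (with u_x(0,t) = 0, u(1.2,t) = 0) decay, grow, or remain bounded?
u → 0. Damping (γ=1.835) dissipates energy; oscillations decay exponentially.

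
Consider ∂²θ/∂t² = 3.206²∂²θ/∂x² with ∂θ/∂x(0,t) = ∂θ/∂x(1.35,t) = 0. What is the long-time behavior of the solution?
As t → ∞, θ oscillates about a mean that drifts linearly in t (generically unbounded; no decay). There is no damping, so the nonconstant modes persist as standing waves (energy conserved, no decay). But with Neumann conditions at both ends the constant mode has eigenvalue 0: the spatial mean M(t) of θ satisfies M'' = 0, so M(t) = M(0) + M'(0)·t. Unless the initial velocity has zero mean (∫θ_t(x,0)dx = 0), the solution grows linearly in t (unbounded, though not exponentially); if it does have zero mean, the solution stays bounded and simply oscillates.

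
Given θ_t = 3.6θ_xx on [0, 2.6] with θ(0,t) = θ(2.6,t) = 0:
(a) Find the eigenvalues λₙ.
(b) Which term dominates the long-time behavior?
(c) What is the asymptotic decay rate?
Eigenvalues: λₙ = 3.6n²π²/2.6².
First three modes:
  n=1: λ₁ = 3.6π²/2.6² ≈ 5.256
  n=2: λ₂ = 14.4π²/2.6² ≈ 21.024 (4× faster decay)
  n=3: λ₃ = 32.4π²/2.6² ≈ 47.304 (9× faster decay)
As t → ∞, higher modes decay exponentially faster. The n=1 mode dominates: θ ~ c₁ sin(πx/2.6) e^{-λ₁t}.
Decay rate: λ₁ = 3.6π²/2.6² ≈ 5.256.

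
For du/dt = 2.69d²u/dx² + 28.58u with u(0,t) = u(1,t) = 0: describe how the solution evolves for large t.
u grows unboundedly. Reaction dominates diffusion (r=28.58 > κπ²/L²≈26.55); solution grows exponentially.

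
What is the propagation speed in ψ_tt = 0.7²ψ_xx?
Speed = 0.7. Information travels along characteristics x = x₀ ± 0.7t.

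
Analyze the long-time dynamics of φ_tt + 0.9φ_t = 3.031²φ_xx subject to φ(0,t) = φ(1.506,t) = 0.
Long-time behavior: φ → 0. Damping (γ=0.9) dissipates energy; oscillations decay exponentially.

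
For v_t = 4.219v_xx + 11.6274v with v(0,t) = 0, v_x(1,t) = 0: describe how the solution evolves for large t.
v grows unboundedly. Reaction dominates diffusion (r=11.6274 > κπ²/(4L²)≈10.41); solution grows exponentially.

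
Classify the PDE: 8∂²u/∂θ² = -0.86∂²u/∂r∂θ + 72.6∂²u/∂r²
Rewriting in standard form: -72.6∂²u/∂r² + 0.86∂²u/∂r∂θ + 8∂²u/∂θ² = 0. A = -72.6, B = 0.86, C = 8. Discriminant B² - 4AC = 2323.9396. Since 2323.9396 > 0, hyperbolic.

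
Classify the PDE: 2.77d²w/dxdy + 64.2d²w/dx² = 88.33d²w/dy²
Rewriting in standard form: 64.2d²w/dx² + 2.77d²w/dxdy - 88.33d²w/dy² = 0. A = 64.2, B = 2.77, C = -88.33. Discriminant B² - 4AC = 22690.8169. Since 22690.8169 > 0, hyperbolic.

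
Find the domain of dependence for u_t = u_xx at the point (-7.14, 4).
The entire real line. The heat equation has infinite propagation speed: any initial disturbance instantly affects all points (though exponentially small far away).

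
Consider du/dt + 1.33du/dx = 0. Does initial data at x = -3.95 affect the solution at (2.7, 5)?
Yes. The characteristic through (2.7, 5) passes through x = -3.95.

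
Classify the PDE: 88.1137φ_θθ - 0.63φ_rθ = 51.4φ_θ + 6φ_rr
Rewriting in standard form: -6φ_rr - 0.63φ_rθ + 88.1137φ_θθ - 51.4φ_θ = 0. A = -6, B = -0.63, C = 88.1137. Discriminant B² - 4AC = 2115.1257. Since 2115.1257 > 0, hyperbolic.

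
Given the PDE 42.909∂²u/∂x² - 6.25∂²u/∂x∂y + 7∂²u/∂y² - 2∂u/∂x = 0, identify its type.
The second-order coefficients are A = 42.909, B = -6.25, C = 7. Since B² - 4AC = -1162.3895 < 0, this is an elliptic PDE.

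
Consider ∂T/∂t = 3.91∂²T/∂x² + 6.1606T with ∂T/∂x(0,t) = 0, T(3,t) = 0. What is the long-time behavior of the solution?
As t → ∞, T grows unboundedly. Reaction dominates diffusion (r=6.1606 > κπ²/(4L²)≈1.07); solution grows exponentially.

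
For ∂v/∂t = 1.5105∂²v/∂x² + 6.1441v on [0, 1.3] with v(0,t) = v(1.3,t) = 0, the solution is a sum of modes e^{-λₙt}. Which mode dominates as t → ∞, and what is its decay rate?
Eigenvalues: λₙ = 1.5105n²π²/1.3² - 6.1441.
First three modes:
  n=1: λ₁ = 1.5105π²/1.3² - 6.1441 ≈ 2.677
  n=2: λ₂ = 6.042π²/1.3² - 6.1441 ≈ 29.141
  n=3: λ₃ = 13.5945π²/1.3² - 6.1441 ≈ 73.248
Since 1.5105π²/1.3² ≈ 8.821 > 6.1441, all λₙ > 0.
The n=1 mode decays slowest → dominates as t → ∞.
Asymptotic: v ~ c₁ sin(πx/1.3) e^{-λ₁t} with decay rate λ₁ ≈ 2.677.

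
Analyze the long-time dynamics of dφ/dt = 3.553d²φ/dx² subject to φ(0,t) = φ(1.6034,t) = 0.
Long-time behavior: φ → 0. Heat diffuses out through both boundaries.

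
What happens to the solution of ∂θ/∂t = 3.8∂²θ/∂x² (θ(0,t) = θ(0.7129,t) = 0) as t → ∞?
θ → 0. Heat diffuses out through both boundaries.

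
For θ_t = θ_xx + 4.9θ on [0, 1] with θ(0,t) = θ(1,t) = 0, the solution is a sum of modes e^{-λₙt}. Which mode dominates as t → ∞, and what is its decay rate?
Eigenvalues: λₙ = n²π²/1² - 4.9.
First three modes:
  n=1: λ₁ = π² - 4.9 ≈ 4.97
  n=2: λ₂ = 4π² - 4.9 ≈ 34.578
  n=3: λ₃ = 9π² - 4.9 ≈ 83.926
Since π² ≈ 9.87 > 4.9, all λₙ > 0.
The n=1 mode decays slowest → dominates as t → ∞.
Asymptotic: θ ~ c₁ sin(πx/1) e^{-λ₁t} with decay rate λ₁ ≈ 4.97.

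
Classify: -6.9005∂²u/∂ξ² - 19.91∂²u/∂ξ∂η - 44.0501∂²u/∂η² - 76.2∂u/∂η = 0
Elliptic (discriminant = -819.4627602).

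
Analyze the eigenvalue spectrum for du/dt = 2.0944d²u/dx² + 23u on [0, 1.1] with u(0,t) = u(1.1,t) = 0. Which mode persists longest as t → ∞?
Eigenvalues: λₙ = 2.0944n²π²/1.1² - 23.
First three modes:
  n=1: λ₁ = 2.0944π²/1.1² - 23 ≈ -5.917
  n=2: λ₂ = 8.3776π²/1.1² - 23 ≈ 45.334
  n=3: λ₃ = 18.8496π²/1.1² - 23 ≈ 130.75
Since 2.0944π²/1.1² ≈ 17.083 < 23, λ₁ < 0.
The n=1 mode grows fastest (−λₙ is largest for n=1) → dominates.
Asymptotic: u ~ c₁ sin(πx/1.1) e^{5.917t} (exponential growth at rate −λ₁ ≈ 5.917).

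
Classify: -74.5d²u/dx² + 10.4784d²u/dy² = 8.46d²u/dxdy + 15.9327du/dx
Rewriting in standard form: -74.5d²u/dx² - 8.46d²u/dxdy + 10.4784d²u/dy² - 15.9327du/dx = 0. Hyperbolic (discriminant = 3194.1348).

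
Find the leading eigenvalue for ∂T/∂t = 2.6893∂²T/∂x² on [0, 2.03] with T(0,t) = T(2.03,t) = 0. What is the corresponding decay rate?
Eigenvalues: λₙ = 2.6893n²π²/2.03².
First three modes:
  n=1: λ₁ = 2.6893π²/2.03² ≈ 6.441
  n=2: λ₂ = 10.7572π²/2.03² ≈ 25.764 (4× faster decay)
  n=3: λ₃ = 24.2037π²/2.03² ≈ 57.968 (9× faster decay)
As t → ∞, higher modes decay exponentially faster. The n=1 mode dominates: T ~ c₁ sin(πx/2.03) e^{-λ₁t}.
Decay rate: λ₁ = 2.6893π²/2.03² ≈ 6.441.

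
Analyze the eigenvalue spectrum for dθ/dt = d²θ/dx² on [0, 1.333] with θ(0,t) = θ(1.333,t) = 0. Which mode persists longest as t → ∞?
Eigenvalues: λₙ = n²π²/1.333².
First three modes:
  n=1: λ₁ = π²/1.333² ≈ 5.554
  n=2: λ₂ = 4π²/1.333² ≈ 22.218 (4× faster decay)
  n=3: λ₃ = 9π²/1.333² ≈ 49.99 (9× faster decay)
As t → ∞, higher modes decay exponentially faster. The n=1 mode dominates: θ ~ c₁ sin(πx/1.333) e^{-λ₁t}.
Decay rate: λ₁ = π²/1.333² ≈ 5.554.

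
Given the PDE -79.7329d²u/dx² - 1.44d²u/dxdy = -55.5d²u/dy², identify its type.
Rewriting in standard form: -79.7329d²u/dx² - 1.44d²u/dxdy + 55.5d²u/dy² = 0. The second-order coefficients are A = -79.7329, B = -1.44, C = 55.5. Since B² - 4AC = 17702.7774 > 0, this is a hyperbolic PDE.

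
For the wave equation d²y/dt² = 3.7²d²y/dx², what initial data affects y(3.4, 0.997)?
Domain of dependence: [-0.2889, 7.0889]. Signals travel at speed 3.7, so data within |x - 3.4| ≤ 3.7·0.997 = 3.6889 can reach the point.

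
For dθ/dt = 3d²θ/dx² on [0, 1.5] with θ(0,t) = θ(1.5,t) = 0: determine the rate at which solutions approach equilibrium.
Eigenvalues: λₙ = 3n²π²/1.5².
First three modes:
  n=1: λ₁ = 3π²/1.5² ≈ 13.159
  n=2: λ₂ = 12π²/1.5² ≈ 52.638 (4× faster decay)
  n=3: λ₃ = 27π²/1.5² ≈ 118.435 (9× faster decay)
As t → ∞, higher modes decay exponentially faster. The n=1 mode dominates: θ ~ c₁ sin(πx/1.5) e^{-λ₁t}.
Decay rate: λ₁ = 3π²/1.5² ≈ 13.159.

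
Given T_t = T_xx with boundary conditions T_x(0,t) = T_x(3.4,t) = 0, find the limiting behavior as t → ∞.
T → constant (steady state). Heat is conserved (no flux at boundaries); solution approaches the spatial average.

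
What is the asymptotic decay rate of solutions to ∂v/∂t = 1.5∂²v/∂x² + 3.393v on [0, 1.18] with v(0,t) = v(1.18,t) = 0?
Eigenvalues: λₙ = 1.5n²π²/1.18² - 3.393.
First three modes:
  n=1: λ₁ = 1.5π²/1.18² - 3.393 ≈ 7.239
  n=2: λ₂ = 6π²/1.18² - 3.393 ≈ 39.136
  n=3: λ₃ = 13.5π²/1.18² - 3.393 ≈ 92.298
Since 1.5π²/1.18² ≈ 10.632 > 3.393, all λₙ > 0.
The n=1 mode decays slowest → dominates as t → ∞.
Asymptotic: v ~ c₁ sin(πx/1.18) e^{-λ₁t} with decay rate λ₁ ≈ 7.239.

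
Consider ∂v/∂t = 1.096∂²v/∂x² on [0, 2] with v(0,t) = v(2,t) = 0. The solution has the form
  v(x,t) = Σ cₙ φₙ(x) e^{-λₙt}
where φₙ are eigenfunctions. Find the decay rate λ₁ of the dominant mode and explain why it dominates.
Eigenvalues: λₙ = 1.096n²π²/2².
First three modes:
  n=1: λ₁ = 1.096π²/2² ≈ 2.704
  n=2: λ₂ = 4.384π²/2² ≈ 10.817 (4× faster decay)
  n=3: λ₃ = 9.864π²/2² ≈ 24.338 (9× faster decay)
As t → ∞, higher modes decay exponentially faster. The n=1 mode dominates: v ~ c₁ sin(πx/2) e^{-λ₁t}.
Decay rate: λ₁ = 1.096π²/2² ≈ 2.704.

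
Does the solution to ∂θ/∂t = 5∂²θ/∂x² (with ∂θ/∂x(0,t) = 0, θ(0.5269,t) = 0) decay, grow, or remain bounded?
θ → 0. Heat escapes through the Dirichlet boundary.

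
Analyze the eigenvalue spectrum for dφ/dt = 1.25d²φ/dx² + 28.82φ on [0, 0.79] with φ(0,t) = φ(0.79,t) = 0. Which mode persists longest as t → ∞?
Eigenvalues: λₙ = 1.25n²π²/0.79² - 28.82.
First three modes:
  n=1: λ₁ = 1.25π²/0.79² - 28.82 ≈ -9.052
  n=2: λ₂ = 5π²/0.79² - 28.82 ≈ 50.251
  n=3: λ₃ = 11.25π²/0.79² - 28.82 ≈ 149.089
Since 1.25π²/0.79² ≈ 19.768 < 28.82, λ₁ < 0.
The n=1 mode grows fastest (−λₙ is largest for n=1) → dominates.
Asymptotic: φ ~ c₁ sin(πx/0.79) e^{9.052t} (exponential growth at rate −λ₁ ≈ 9.052).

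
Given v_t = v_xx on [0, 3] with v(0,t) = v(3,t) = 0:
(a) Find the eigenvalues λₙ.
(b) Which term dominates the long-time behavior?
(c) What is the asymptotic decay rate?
Eigenvalues: λₙ = n²π²/3².
First three modes:
  n=1: λ₁ = π²/3² ≈ 1.097
  n=2: λ₂ = 4π²/3² ≈ 4.386 (4× faster decay)
  n=3: λ₃ = 9π²/3² ≈ 9.87 (9× faster decay)
As t → ∞, higher modes decay exponentially faster. The n=1 mode dominates: v ~ c₁ sin(πx/3) e^{-λ₁t}.
Decay rate: λ₁ = π²/3² ≈ 1.097.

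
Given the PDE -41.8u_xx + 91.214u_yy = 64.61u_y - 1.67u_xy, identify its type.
Rewriting in standard form: -41.8u_xx + 1.67u_xy + 91.214u_yy - 64.61u_y = 0. The second-order coefficients are A = -41.8, B = 1.67, C = 91.214. Since B² - 4AC = 15253.7697 > 0, this is a hyperbolic PDE.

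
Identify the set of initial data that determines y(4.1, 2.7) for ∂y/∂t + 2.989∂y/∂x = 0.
A single point: x = -3.9703. The characteristic through (4.1, 2.7) is x - 2.989t = const, so x = 4.1 - 2.989·2.7 = -3.9703.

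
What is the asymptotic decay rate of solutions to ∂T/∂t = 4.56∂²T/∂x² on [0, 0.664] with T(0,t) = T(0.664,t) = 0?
Eigenvalues: λₙ = 4.56n²π²/0.664².
First three modes:
  n=1: λ₁ = 4.56π²/0.664² ≈ 102.077
  n=2: λ₂ = 18.24π²/0.664² ≈ 408.308 (4× faster decay)
  n=3: λ₃ = 41.04π²/0.664² ≈ 918.694 (9× faster decay)
As t → ∞, higher modes decay exponentially faster. The n=1 mode dominates: T ~ c₁ sin(πx/0.664) e^{-λ₁t}.
Decay rate: λ₁ = 4.56π²/0.664² ≈ 102.077.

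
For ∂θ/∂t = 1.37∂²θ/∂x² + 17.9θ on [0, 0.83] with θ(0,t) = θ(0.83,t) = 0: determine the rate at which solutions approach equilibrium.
Eigenvalues: λₙ = 1.37n²π²/0.83² - 17.9.
First three modes:
  n=1: λ₁ = 1.37π²/0.83² - 17.9 ≈ 1.727
  n=2: λ₂ = 5.48π²/0.83² - 17.9 ≈ 60.61
  n=3: λ₃ = 12.33π²/0.83² - 17.9 ≈ 158.747
Since 1.37π²/0.83² ≈ 19.627 > 17.9, all λₙ > 0.
The n=1 mode decays slowest → dominates as t → ∞.
Asymptotic: θ ~ c₁ sin(πx/0.83) e^{-λ₁t} with decay rate λ₁ ≈ 1.727.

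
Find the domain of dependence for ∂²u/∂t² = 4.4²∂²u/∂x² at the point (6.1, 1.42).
Domain of dependence: [-0.148, 12.348]. Signals travel at speed 4.4, so data within |x - 6.1| ≤ 4.4·1.42 = 6.248 can reach the point.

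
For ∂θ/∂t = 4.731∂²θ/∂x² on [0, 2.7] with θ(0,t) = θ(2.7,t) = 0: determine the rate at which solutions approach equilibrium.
Eigenvalues: λₙ = 4.731n²π²/2.7².
First three modes:
  n=1: λ₁ = 4.731π²/2.7² ≈ 6.405
  n=2: λ₂ = 18.924π²/2.7² ≈ 25.62 (4× faster decay)
  n=3: λ₃ = 42.579π²/2.7² ≈ 57.646 (9× faster decay)
As t → ∞, higher modes decay exponentially faster. The n=1 mode dominates: θ ~ c₁ sin(πx/2.7) e^{-λ₁t}.
Decay rate: λ₁ = 4.731π²/2.7² ≈ 6.405.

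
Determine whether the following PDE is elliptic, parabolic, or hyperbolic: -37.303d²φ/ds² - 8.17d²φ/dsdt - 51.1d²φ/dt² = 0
Coefficients: A = -37.303, B = -8.17, C = -51.1. B² - 4AC = -7557.9843, which is negative, so the equation is elliptic.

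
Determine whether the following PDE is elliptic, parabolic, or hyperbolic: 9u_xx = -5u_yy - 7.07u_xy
Rewriting in standard form: 9u_xx + 7.07u_xy + 5u_yy = 0. Coefficients: A = 9, B = 7.07, C = 5. B² - 4AC = -130.0151, which is negative, so the equation is elliptic.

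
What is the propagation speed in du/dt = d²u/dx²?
Infinite. The heat equation is parabolic, not hyperbolic, so disturbances propagate instantly.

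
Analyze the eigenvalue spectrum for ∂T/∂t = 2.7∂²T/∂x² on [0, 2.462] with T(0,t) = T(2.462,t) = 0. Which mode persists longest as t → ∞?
Eigenvalues: λₙ = 2.7n²π²/2.462².
First three modes:
  n=1: λ₁ = 2.7π²/2.462² ≈ 4.396
  n=2: λ₂ = 10.8π²/2.462² ≈ 17.585 (4× faster decay)
  n=3: λ₃ = 24.3π²/2.462² ≈ 39.567 (9× faster decay)
As t → ∞, higher modes decay exponentially faster. The n=1 mode dominates: T ~ c₁ sin(πx/2.462) e^{-λ₁t}.
Decay rate: λ₁ = 2.7π²/2.462² ≈ 4.396.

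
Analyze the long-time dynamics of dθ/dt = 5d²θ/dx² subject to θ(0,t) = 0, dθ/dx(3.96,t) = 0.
Long-time behavior: θ → 0. Heat escapes through the Dirichlet boundary.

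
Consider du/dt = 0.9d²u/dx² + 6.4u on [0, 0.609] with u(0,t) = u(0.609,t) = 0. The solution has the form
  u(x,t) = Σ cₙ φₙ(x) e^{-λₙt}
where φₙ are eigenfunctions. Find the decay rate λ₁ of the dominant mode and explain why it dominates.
Eigenvalues: λₙ = 0.9n²π²/0.609² - 6.4.
First three modes:
  n=1: λ₁ = 0.9π²/0.609² - 6.4 ≈ 17.55
  n=2: λ₂ = 3.6π²/0.609² - 6.4 ≈ 89.4
  n=3: λ₃ = 8.1π²/0.609² - 6.4 ≈ 209.151
Since 0.9π²/0.609² ≈ 23.95 > 6.4, all λₙ > 0.
The n=1 mode decays slowest → dominates as t → ∞.
Asymptotic: u ~ c₁ sin(πx/0.609) e^{-λ₁t} with decay rate λ₁ ≈ 17.55.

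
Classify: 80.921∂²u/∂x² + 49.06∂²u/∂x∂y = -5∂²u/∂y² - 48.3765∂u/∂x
Rewriting in standard form: 80.921∂²u/∂x² + 49.06∂²u/∂x∂y + 5∂²u/∂y² + 48.3765∂u/∂x = 0. Hyperbolic (discriminant = 788.4636).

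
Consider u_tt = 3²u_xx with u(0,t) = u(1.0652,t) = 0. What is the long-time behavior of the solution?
As t → ∞, u oscillates (no decay). Energy is conserved; the solution oscillates indefinitely as standing waves.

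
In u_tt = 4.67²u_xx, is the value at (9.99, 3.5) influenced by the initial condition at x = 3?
Yes. The domain of dependence is [-6.355, 26.335], and 3 ∈ [-6.355, 26.335].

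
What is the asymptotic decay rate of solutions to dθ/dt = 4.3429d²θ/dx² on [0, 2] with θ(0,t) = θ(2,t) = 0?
Eigenvalues: λₙ = 4.3429n²π²/2².
First three modes:
  n=1: λ₁ = 4.3429π²/2² ≈ 10.716
  n=2: λ₂ = 17.3716π²/2² ≈ 42.863 (4× faster decay)
  n=3: λ₃ = 39.0861π²/2² ≈ 96.441 (9× faster decay)
As t → ∞, higher modes decay exponentially faster. The n=1 mode dominates: θ ~ c₁ sin(πx/2) e^{-λ₁t}.
Decay rate: λ₁ = 4.3429π²/2² ≈ 10.716.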